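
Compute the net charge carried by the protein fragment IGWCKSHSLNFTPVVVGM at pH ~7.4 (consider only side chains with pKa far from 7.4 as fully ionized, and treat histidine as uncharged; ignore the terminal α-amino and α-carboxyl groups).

The side chains ionized at physiological pH are Lys/Arg (+1) and Asp/Glu (−1); with His treated as neutral, nothing else contributes.
Positive (K, R): K5 → +1.
Negative (D, E): none → −0.
Net charge = (+1) + (−0) = +1.

+1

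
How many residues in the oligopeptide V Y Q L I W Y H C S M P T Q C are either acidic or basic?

1

Acidic: D, E. Basic: H, K, R.
Acidic residues here: none (0).
Basic residues here: H8 (1).
The two groups share no amino acid, so total = 0 + 1 = 1.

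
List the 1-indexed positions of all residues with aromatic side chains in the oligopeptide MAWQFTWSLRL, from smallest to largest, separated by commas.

The aromatic amino acids are Phe (F, benzyl), Trp (W, indole), and Tyr (Y, phenol).
Matching residues: W3, F5, W7.

3, 5, 7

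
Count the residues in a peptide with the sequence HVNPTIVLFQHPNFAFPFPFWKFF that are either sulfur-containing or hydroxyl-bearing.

1

Sulfur-containing: C, M. Hydroxyl-bearing: S, T, Y.
Sulfur-containing residues here: none (0).
Hydroxyl-bearing residues here: T5 (1).
The two groups share no amino acid, so total = 0 + 1 = 1.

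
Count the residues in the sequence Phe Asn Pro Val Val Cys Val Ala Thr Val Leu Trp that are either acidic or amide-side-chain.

1

Acidic: D, E. Amide-side-chain: N, Q.
Acidic residues here: none (0).
Amide-side-chain residues here: Asn2 (1).
The two groups share no amino acid, so total = 0 + 1 = 1.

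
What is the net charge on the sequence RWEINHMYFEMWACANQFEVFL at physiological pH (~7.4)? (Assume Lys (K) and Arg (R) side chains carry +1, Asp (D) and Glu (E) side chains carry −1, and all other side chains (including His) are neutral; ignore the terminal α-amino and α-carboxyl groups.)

-2

Positive (K, R): R1 → +1.
Negative (D, E): E3, E10, E19 → −3.
Net charge = (+1) + (−3) = −2.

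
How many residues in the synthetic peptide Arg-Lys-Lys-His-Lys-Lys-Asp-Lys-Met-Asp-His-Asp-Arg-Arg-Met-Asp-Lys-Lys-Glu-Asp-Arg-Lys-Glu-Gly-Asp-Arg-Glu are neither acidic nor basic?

3

Acidic: D, E. Basic: K, R, H. All other residues are neither.
Matching residues: Met9, Met15, Gly24.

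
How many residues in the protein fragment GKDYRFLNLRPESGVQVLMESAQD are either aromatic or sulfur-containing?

Aromatic: F, W, Y. Sulfur-containing: C, M.
Aromatic residues here: Y4, F6 (2).
Sulfur-containing residues here: M19 (1).
The two groups share no amino acid, so total = 2 + 1 = 3.

3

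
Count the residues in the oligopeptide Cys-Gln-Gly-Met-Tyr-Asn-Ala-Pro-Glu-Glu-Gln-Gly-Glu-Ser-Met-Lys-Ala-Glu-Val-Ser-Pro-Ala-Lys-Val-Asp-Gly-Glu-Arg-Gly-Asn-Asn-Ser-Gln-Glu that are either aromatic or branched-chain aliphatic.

3

Aromatic: F, W, Y. Branched-chain aliphatic: I, L, V.
Aromatic residues here: Tyr5 (1).
Branched-chain aliphatic residues here: Val19, Val24 (2).
The two groups share no amino acid, so total = 1 + 2 = 3.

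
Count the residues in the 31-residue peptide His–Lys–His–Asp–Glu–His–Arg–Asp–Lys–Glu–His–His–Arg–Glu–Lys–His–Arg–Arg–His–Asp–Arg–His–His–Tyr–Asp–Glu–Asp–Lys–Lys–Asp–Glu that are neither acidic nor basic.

1

Acidic: D, E. Basic: K, R, H. All other residues are neither.
Matching residues: Tyr24.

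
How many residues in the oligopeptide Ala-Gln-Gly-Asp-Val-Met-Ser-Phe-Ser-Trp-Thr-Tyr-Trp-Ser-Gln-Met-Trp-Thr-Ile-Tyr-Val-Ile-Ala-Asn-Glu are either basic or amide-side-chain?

Basic: H, K, R. Amide-side-chain: N, Q.
Basic residues here: none (0).
Amide-side-chain residues here: Gln2, Gln15, Asn24 (3).
The two groups share no amino acid, so total = 0 + 3 = 3.

3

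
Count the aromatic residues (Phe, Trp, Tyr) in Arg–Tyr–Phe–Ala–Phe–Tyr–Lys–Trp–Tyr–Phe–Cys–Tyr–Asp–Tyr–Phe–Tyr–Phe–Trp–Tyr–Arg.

Matching residues: Tyr2, Phe3, Phe5, Tyr6, Trp8, Tyr9, Phe10, Tyr12, Tyr14, Phe15, Tyr16, Phe17, Trp18, Tyr19.

14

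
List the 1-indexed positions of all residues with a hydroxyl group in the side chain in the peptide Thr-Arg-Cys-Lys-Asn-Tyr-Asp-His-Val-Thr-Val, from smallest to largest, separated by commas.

Serine (S), threonine (T), and tyrosine (Y) each carry a hydroxyl group on the side chain.
Matching residues: Thr1, Tyr6, Thr10.

1, 6, 10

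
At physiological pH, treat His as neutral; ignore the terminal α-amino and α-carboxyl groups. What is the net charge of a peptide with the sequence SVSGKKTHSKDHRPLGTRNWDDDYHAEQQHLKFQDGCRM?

The side chains ionized at physiological pH are Lys/Arg (+1) and Asp/Glu (−1); with His treated as neutral, nothing else contributes.
Positive (K, R): K5, K6, K10, R13, R18, K32, R38 → +7.
Negative (D, E): D11, D21, D22, D23, E27, D35 → −6.
Net charge = (+7) + (−6) = +1.

+1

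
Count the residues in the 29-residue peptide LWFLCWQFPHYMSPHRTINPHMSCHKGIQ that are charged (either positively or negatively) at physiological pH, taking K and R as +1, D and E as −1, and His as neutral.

Charged side chains at pH ~7.4: K, R (positive); D, E (negative).
Matching residues: R16, K26.

2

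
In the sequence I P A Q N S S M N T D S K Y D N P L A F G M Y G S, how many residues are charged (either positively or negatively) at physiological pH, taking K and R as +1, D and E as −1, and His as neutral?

3

Charged side chains at pH ~7.4: K, R (positive); D, E (negative).
Matching residues: D11, K13, D15.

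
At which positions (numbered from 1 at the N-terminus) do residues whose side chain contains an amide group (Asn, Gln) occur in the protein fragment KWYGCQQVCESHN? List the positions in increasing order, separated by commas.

Matching residues: Q6, Q7, N13.

6, 7, 13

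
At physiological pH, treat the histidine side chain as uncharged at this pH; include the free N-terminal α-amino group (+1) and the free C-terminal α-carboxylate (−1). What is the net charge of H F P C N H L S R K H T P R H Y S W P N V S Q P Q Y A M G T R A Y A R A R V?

The side chains ionized at physiological pH are Lys/Arg (+1) and Asp/Glu (−1); with His treated as neutral, nothing else contributes.
Positive (K, R): R9, K10, R14, R31, R35, R37 → +6.
Negative (D, E): none → −0.
The N-terminus (+1) and C-terminus (−1) cancel.
Net charge = (+6) + (−0) = +6.

+6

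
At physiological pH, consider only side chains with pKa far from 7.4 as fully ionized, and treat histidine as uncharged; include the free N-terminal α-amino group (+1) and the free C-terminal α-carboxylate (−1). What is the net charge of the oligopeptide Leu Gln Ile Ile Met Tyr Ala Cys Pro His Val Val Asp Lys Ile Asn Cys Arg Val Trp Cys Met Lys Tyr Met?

At pH ~7.4 the Lys and Arg side chains are protonated (+1), the Asp and Glu side chains are deprotonated (−1), and with His taken as neutral all other side chains carry no charge.
Positive (K, R): Lys14, Arg18, Lys23 → +3.
Negative (D, E): Asp13 → −1.
The N-terminus (+1) and C-terminus (−1) cancel.
Net charge = (+3) + (−1) = +2.

+2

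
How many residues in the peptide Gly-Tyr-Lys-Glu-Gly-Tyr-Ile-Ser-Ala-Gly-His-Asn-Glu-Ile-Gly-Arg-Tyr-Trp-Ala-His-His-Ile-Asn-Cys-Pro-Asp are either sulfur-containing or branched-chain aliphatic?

Sulfur-containing: C, M. Branched-chain aliphatic: I, L, V.
Sulfur-containing residues here: Cys24 (1).
Branched-chain aliphatic residues here: Ile7, Ile14, Ile22 (3).
The two groups share no amino acid, so total = 1 + 3 = 4.

4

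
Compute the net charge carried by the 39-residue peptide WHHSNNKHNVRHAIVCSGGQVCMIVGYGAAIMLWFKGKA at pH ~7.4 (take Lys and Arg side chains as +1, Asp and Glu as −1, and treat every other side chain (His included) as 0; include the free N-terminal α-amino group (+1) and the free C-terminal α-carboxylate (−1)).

Positive (K, R): K7, R11, K36, K38 → +4.
Negative (D, E): none → −0.
The N-terminus (+1) and C-terminus (−1) cancel.
Net charge = (+4) + (−0) = +4.

+4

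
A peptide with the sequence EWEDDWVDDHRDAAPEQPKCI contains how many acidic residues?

Aspartate (D) and glutamate (E) have carboxylic-acid side chains and are the acidic amino acids.
Matching residues: E1, E3, D4, D5, D8, D9, D12, E16.

8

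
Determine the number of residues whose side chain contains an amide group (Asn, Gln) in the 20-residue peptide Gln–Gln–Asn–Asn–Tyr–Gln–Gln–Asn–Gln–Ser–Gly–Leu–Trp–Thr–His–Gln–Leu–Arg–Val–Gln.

10

Matching residues: Gln1, Gln2, Asn3, Asn4, Gln6, Gln7, Asn8, Gln9, Gln16, Gln20.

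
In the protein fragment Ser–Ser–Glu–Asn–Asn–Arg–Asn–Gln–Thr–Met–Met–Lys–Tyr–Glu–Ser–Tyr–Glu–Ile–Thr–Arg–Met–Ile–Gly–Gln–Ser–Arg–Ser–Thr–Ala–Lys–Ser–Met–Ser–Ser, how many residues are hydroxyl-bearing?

13

The –OH-bearing residues are Ser, Thr (aliphatic alcohols), and Tyr (phenol).
Matching residues: Ser1, Ser2, Thr9, Tyr13, Ser15, Tyr16, Thr19, Ser25, Ser27, Thr28, Ser31, Ser33, Ser34.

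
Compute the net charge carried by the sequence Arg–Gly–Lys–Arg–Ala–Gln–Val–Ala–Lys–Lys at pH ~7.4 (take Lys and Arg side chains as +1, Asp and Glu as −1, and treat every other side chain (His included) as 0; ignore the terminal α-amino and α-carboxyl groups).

+5

Positive (K, R): Arg1, Lys3, Arg4, Lys9, Lys10 → +5.
Negative (D, E): none → −0.
Net charge = (+5) + (−0) = +5.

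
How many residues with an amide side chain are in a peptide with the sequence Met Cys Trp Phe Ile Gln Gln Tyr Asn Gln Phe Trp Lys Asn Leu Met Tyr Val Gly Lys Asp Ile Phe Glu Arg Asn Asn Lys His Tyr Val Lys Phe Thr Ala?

The amide-side-chain residues are Asn (N) and Gln (Q).
Matching residues: Gln6, Gln7, Asn9, Gln10, Asn14, Asn26, Asn27.

7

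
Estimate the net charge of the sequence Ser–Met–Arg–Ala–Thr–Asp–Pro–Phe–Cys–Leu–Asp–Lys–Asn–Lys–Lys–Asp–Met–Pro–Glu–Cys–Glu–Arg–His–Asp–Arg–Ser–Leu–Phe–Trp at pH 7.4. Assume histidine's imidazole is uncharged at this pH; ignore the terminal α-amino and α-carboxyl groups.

0

The side chains ionized at physiological pH are Lys/Arg (+1) and Asp/Glu (−1); with His treated as neutral, nothing else contributes.
Positive (K, R): Arg3, Lys12, Lys14, Lys15, Arg22, Arg25 → +6.
Negative (D, E): Asp6, Asp11, Asp16, Glu19, Glu21, Asp24 → −6.
Net charge = (+6) + (−6) = 0.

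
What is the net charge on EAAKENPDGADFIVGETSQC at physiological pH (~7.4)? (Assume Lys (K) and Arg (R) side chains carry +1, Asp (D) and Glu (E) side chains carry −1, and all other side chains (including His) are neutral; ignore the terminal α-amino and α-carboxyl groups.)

-4

Positive (K, R): K4 → +1.
Negative (D, E): E1, E5, D8, D11, E16 → −5.
Net charge = (+1) + (−5) = −4.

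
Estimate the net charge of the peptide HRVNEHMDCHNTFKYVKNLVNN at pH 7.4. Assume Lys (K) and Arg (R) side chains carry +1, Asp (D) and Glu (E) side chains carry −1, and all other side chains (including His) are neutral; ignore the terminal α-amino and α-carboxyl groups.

+1

Positive (K, R): R2, K14, K17 → +3.
Negative (D, E): E5, D8 → −2.
Net charge = (+3) + (−2) = +1.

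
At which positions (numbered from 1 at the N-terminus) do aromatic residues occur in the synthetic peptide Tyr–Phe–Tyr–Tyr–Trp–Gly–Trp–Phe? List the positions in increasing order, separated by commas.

1, 2, 3, 4, 5, 7, 8

Phenylalanine (F), tryptophan (W), and tyrosine (Y) have aromatic ring side chains.
Matching residues: Tyr1, Phe2, Tyr3, Tyr4, Trp5, Trp7, Phe8.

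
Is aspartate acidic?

Yes

Only D (aspartate) and E (glutamate) carry a side-chain carboxylic acid.
Aspartate is in this group.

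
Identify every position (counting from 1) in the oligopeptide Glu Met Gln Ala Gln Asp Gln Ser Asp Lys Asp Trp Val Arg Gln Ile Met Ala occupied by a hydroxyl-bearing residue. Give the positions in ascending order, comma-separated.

8

Matching residues: Ser8.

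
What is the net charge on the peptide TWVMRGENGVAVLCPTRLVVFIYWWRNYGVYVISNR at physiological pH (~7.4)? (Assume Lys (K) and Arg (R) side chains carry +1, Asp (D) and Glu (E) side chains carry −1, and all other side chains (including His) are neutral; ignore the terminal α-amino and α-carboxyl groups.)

+3

Positive (K, R): R5, R17, R26, R36 → +4.
Negative (D, E): E7 → −1.
Net charge = (+4) + (−1) = +3.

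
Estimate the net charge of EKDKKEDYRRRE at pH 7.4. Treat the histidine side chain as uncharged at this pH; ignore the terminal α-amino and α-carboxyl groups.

Near pH 7.4, K and R contribute +1 each, D and E contribute −1 each, and every other side chain (His included, as stated) is uncharged.
Positive (K, R): K2, K4, K5, R9, R10, R11 → +6.
Negative (D, E): E1, D3, E6, D7, E12 → −5.
Net charge = (+6) + (−5) = +1.

+1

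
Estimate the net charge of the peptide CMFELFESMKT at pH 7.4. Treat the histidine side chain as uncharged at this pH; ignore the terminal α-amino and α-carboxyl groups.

Near pH 7.4, K and R contribute +1 each, D and E contribute −1 each, and every other side chain (His included, as stated) is uncharged.
Positive (K, R): K10 → +1.
Negative (D, E): E4, E7 → −2.
Net charge = (+1) + (−2) = −1.

-1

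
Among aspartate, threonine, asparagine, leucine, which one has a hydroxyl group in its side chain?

threonine

The –OH-bearing residues are Ser, Thr (aliphatic alcohols), and Tyr (phenol).
Of the listed options, only threonine belongs to this group.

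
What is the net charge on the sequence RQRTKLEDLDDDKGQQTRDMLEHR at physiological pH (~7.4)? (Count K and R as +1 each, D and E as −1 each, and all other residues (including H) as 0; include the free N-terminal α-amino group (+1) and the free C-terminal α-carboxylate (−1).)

-1

Positive (K, R): R1, R3, K5, K13, R18, R24 → +6.
Negative (D, E): E7, D8, D10, D11, D12, D19, E22 → −7.
The N-terminus (+1) and C-terminus (−1) cancel.
Net charge = (+6) + (−7) = −1.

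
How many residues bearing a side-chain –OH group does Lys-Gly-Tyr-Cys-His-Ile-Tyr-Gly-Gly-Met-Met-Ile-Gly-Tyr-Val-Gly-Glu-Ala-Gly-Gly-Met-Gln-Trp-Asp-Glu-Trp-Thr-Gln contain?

4

S, T, and Y are the three residues with a side-chain hydroxyl.
Matching residues: Tyr3, Tyr7, Tyr14, Thr27.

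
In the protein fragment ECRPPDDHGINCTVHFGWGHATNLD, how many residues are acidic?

4

Aspartate (D) and glutamate (E) have carboxylic-acid side chains and are the acidic amino acids.
Matching residues: E1, D6, D7, D25.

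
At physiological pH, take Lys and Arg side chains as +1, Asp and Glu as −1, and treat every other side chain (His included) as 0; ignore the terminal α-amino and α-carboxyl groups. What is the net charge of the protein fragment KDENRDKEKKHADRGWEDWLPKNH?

Positive (K, R): K1, R5, K7, K9, K10, R14, K22 → +7.
Negative (D, E): D2, E3, D6, E8, D13, E17, D18 → −7.
Net charge = (+7) + (−7) = 0.

0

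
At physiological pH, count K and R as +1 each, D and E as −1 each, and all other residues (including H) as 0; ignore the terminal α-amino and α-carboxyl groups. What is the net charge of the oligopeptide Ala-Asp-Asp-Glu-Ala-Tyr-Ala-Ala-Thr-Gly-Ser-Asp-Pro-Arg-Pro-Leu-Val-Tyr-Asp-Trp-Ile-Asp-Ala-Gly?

-5

Positive (K, R): Arg14 → +1.
Negative (D, E): Asp2, Asp3, Glu4, Asp12, Asp19, Asp22 → −6.
Net charge = (+1) + (−6) = −5.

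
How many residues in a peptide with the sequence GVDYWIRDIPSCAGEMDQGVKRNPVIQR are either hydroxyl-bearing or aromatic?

3

Hydroxyl-bearing: S, T, Y. Aromatic: F, W, Y.
Hydroxyl-bearing residues here: Y4, S11 (2).
Aromatic residues here: Y4, W5 (2).
Y is in both groups, so the 1 Y residue must not be double-counted.
Total = 2 + 2 − 1 = 3.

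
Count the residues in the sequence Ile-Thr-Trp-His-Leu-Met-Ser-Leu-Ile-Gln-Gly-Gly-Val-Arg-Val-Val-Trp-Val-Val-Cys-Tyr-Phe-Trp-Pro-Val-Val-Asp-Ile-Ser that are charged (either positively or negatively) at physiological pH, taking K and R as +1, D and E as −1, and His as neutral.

2

Charged side chains at pH ~7.4: K, R (positive); D, E (negative).
Matching residues: Arg14, Asp27.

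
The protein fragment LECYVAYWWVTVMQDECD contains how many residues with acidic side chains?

Only D (aspartate) and E (glutamate) carry a side-chain carboxylic acid.
Matching residues: E2, D15, E16, D18.

4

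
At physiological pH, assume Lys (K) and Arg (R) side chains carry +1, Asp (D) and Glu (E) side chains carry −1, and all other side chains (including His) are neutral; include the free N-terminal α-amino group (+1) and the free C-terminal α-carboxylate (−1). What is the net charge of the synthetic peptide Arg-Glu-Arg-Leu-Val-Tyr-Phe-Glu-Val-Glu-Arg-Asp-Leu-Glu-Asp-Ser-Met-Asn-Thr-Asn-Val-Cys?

-3

Positive (K, R): Arg1, Arg3, Arg11 → +3.
Negative (D, E): Glu2, Glu8, Glu10, Asp12, Glu14, Asp15 → −6.
The N-terminus (+1) and C-terminus (−1) cancel.
Net charge = (+3) + (−6) = −3.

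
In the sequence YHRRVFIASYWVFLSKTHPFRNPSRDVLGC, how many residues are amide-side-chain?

1

Only N (asparagine) and Q (glutamine) carry a side-chain carboxamide.
Matching residues: N22.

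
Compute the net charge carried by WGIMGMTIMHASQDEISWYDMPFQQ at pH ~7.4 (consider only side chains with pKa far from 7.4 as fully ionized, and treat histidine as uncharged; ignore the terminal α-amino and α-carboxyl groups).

-3

Near pH 7.4, K and R contribute +1 each, D and E contribute −1 each, and every other side chain (His included, as stated) is uncharged.
Positive (K, R): none → +0.
Negative (D, E): D14, E15, D20 → −3.
Net charge = (+0) + (−3) = −3.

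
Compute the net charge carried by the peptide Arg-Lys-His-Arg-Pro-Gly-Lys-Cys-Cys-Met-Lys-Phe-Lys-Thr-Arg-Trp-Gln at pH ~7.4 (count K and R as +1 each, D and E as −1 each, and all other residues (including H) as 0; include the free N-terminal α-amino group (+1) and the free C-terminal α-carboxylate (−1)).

+7

Positive (K, R): Arg1, Lys2, Arg4, Lys7, Lys11, Lys13, Arg15 → +7.
Negative (D, E): none → −0.
The N-terminus (+1) and C-terminus (−1) cancel.
Net charge = (+7) + (−0) = +7.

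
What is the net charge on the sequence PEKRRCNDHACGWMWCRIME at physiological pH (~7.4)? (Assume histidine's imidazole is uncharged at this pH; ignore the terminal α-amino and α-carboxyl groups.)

+1

Near pH 7.4, K and R contribute +1 each, D and E contribute −1 each, and every other side chain (His included, as stated) is uncharged.
Positive (K, R): K3, R4, R5, R17 → +4.
Negative (D, E): E2, D8, E20 → −3.
Net charge = (+4) + (−3) = +1.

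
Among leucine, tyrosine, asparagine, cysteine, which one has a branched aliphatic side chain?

The BCAAs are Val, Leu, and Ile — aliphatic side chains with a branch point.
Of the listed options, only leucine belongs to this group.

leucine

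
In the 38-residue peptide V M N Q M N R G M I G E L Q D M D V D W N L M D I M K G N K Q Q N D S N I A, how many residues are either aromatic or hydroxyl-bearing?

2

Aromatic: F, W, Y. Hydroxyl-bearing: S, T, Y.
Aromatic residues here: W20 (1).
Hydroxyl-bearing residues here: S35 (1).
(Y belongs to both groups, but none appear in this sequence.) Total = 1 + 1 = 2.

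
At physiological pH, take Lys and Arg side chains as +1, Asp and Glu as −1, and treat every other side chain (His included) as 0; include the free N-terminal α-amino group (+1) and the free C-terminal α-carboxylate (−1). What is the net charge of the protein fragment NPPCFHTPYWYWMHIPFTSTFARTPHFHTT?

Positive (K, R): R23 → +1.
Negative (D, E): none → −0.
The N-terminus (+1) and C-terminus (−1) cancel.
Net charge = (+1) + (−0) = +1.

+1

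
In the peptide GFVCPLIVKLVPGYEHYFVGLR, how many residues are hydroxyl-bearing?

Serine (S), threonine (T), and tyrosine (Y) each carry a hydroxyl group on the side chain.
Matching residues: Y14, Y17.

2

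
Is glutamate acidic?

Yes

Aspartate (D) and glutamate (E) have carboxylic-acid side chains and are the acidic amino acids.
Glutamate is in this group.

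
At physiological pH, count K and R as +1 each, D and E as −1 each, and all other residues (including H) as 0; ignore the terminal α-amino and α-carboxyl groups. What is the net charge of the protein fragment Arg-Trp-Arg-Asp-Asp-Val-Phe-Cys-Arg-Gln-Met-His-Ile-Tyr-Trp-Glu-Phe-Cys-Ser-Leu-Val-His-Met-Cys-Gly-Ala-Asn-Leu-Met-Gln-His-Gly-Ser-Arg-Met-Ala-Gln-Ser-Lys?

Positive (K, R): Arg1, Arg3, Arg9, Arg34, Lys39 → +5.
Negative (D, E): Asp4, Asp5, Glu16 → −3.
Net charge = (+5) + (−3) = +2.

+2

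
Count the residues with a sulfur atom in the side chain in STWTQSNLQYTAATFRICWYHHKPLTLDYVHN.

1

The sulfur-bearing residues are cysteine (–SH) and methionine (–S–CH₃).
Matching residues: C18.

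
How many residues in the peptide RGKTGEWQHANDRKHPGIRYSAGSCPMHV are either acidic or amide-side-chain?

Acidic: D, E. Amide-side-chain: N, Q.
Acidic residues here: E6, D12 (2).
Amide-side-chain residues here: Q8, N11 (2).
The two groups share no amino acid, so total = 2 + 2 = 4.

4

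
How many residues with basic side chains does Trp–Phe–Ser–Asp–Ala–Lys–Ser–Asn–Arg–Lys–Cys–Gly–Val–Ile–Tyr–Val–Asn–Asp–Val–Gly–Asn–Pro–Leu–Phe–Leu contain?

The basic amino acids are Lys (K), Arg (R), and His (H).
Matching residues: Lys6, Arg9, Lys10.

3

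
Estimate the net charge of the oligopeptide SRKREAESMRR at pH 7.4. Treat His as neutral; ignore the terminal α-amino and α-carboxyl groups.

+3

At pH ~7.4 the Lys and Arg side chains are protonated (+1), the Asp and Glu side chains are deprotonated (−1), and with His taken as neutral all other side chains carry no charge.
Positive (K, R): R2, K3, R4, R10, R11 → +5.
Negative (D, E): E5, E7 → −2.
Net charge = (+5) + (−2) = +3.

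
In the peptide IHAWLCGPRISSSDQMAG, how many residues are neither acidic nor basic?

Acidic: D, E. Basic: K, R, H. All other residues are neither.
Matching residues: I1, A3, W4, L5, C6, G7, P8, I10, S11, S12, S13, Q15, M16, A17, G18.

15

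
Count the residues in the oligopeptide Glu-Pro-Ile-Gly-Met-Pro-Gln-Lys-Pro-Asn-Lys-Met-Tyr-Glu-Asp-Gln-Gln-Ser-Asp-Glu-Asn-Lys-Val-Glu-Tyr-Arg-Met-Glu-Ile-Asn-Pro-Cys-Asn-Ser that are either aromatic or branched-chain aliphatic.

5

Aromatic: F, W, Y. Branched-chain aliphatic: I, L, V.
Aromatic residues here: Tyr13, Tyr25 (2).
Branched-chain aliphatic residues here: Ile3, Val23, Ile29 (3).
The two groups share no amino acid, so total = 2 + 3 = 5.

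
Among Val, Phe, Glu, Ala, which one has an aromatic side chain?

Phe

Phenylalanine (F), tryptophan (W), and tyrosine (Y) have aromatic ring side chains.
Of the listed options, only Phe belongs to this group.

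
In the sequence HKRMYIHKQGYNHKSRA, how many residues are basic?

K, R, and H are the three residues with basic side chains (ε-amine, guanidinium, and imidazole respectively).
Matching residues: H1, K2, R3, H7, K8, H13, K14, R16.

8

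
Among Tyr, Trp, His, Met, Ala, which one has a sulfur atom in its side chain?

Met

Only Cys (C) and Met (M) have a sulfur atom in the side chain.
Of the listed options, only Met belongs to this group.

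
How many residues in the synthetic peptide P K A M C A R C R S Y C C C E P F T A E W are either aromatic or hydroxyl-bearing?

5

Aromatic: F, W, Y. Hydroxyl-bearing: S, T, Y.
Aromatic residues here: Y11, F17, W21 (3).
Hydroxyl-bearing residues here: S10, Y11, T18 (3).
Y is in both groups, so the 1 Y residue must not be double-counted.
Total = 3 + 3 − 1 = 5.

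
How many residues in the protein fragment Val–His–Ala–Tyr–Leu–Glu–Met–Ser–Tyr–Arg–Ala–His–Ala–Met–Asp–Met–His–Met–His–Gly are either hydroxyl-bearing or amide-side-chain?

Hydroxyl-bearing: S, T, Y. Amide-side-chain: N, Q.
Hydroxyl-bearing residues here: Tyr4, Ser8, Tyr9 (3).
Amide-side-chain residues here: none (0).
The two groups share no amino acid, so total = 3 + 0 = 3.

3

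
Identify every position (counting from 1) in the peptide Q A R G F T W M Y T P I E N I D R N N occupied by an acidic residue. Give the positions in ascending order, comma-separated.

Aspartate (D) and glutamate (E) have carboxylic-acid side chains and are the acidic amino acids.
Matching residues: E13, D16.

13, 16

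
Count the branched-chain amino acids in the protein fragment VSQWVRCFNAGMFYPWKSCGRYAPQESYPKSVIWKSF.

4

The BCAAs are Val, Leu, and Ile — aliphatic side chains with a branch point.
Matching residues: V1, V5, V32, I33.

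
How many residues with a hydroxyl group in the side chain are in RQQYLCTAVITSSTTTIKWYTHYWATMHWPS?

13

S, T, and Y are the three residues with a side-chain hydroxyl.
Matching residues: Y4, T7, T11, S12, S13, T14, T15, T16, Y20, T21, Y23, T26, S31.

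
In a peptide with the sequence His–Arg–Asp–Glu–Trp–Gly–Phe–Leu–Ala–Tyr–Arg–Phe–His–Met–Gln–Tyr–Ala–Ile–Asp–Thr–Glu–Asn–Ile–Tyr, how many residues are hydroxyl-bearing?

4

Serine (S), threonine (T), and tyrosine (Y) each carry a hydroxyl group on the side chain.
Matching residues: Tyr10, Tyr16, Thr20, Tyr24.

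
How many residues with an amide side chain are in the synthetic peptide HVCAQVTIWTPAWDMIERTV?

Asparagine (N) and glutamine (Q) have uncharged amide side chains.
Matching residues: Q5.

1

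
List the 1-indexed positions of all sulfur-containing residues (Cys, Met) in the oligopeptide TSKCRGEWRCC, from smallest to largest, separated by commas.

Matching residues: C4, C10, C11.

4, 10, 11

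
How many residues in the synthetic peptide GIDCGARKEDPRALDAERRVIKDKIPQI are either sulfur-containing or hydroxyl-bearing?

Sulfur-containing: C, M. Hydroxyl-bearing: S, T, Y.
Sulfur-containing residues here: C4 (1).
Hydroxyl-bearing residues here: none (0).
The two groups share no amino acid, so total = 1 + 0 = 1.

1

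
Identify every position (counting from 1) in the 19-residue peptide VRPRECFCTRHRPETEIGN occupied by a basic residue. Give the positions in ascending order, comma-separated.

2, 4, 10, 11, 12

Matching residues: R2, R4, R10, H11, R12.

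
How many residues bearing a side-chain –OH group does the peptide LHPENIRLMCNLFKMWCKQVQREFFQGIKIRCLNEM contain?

0

S, T, and Y are the three residues with a side-chain hydroxyl.
None of the 36 residues belong to this group.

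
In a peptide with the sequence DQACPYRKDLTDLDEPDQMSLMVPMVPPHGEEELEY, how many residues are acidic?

10

The acidic residues are Asp (D) and Glu (E), whose side chains end in a carboxylate group.
Matching residues: D1, D9, D12, D14, E15, D17, E31, E32, E33, E35.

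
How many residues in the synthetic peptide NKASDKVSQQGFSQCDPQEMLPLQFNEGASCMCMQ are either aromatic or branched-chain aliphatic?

Aromatic: F, W, Y. Branched-chain aliphatic: I, L, V.
Aromatic residues here: F12, F25 (2).
Branched-chain aliphatic residues here: V7, L21, L23 (3).
The two groups share no amino acid, so total = 2 + 3 = 5.

5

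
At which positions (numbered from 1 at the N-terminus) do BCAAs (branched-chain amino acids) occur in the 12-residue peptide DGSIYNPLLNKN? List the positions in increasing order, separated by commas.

4, 8, 9

V, L, and I make up the branched-chain aliphatic group.
Matching residues: I4, L8, L9.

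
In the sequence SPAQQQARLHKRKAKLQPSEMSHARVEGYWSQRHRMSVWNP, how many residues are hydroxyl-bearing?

6

The –OH-bearing residues are Ser, Thr (aliphatic alcohols), and Tyr (phenol).
Matching residues: S1, S19, S22, Y29, S31, S37.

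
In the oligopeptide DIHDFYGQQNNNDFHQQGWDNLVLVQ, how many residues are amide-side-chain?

The amide-side-chain residues are Asn (N) and Gln (Q).
Matching residues: Q8, Q9, N10, N11, N12, Q16, Q17, N21, Q26.

9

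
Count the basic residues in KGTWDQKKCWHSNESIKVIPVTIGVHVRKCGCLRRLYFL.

The basic amino acids are Lys (K), Arg (R), and His (H).
Matching residues: K1, K7, K8, H11, K17, H26, R28, K29, R34, R35.

10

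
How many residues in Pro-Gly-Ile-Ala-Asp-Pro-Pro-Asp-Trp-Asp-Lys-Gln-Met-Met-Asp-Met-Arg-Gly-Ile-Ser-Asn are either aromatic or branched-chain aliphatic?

3

Aromatic: F, W, Y. Branched-chain aliphatic: I, L, V.
Aromatic residues here: Trp9 (1).
Branched-chain aliphatic residues here: Ile3, Ile19 (2).
The two groups share no amino acid, so total = 1 + 2 = 3.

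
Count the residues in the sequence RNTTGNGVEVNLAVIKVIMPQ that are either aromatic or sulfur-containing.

1

Aromatic: F, W, Y. Sulfur-containing: C, M.
Aromatic residues here: none (0).
Sulfur-containing residues here: M19 (1).
The two groups share no amino acid, so total = 0 + 1 = 1.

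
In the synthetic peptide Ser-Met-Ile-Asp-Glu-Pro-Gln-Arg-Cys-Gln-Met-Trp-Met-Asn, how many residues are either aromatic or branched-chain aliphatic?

2

Aromatic: F, W, Y. Branched-chain aliphatic: I, L, V.
Aromatic residues here: Trp12 (1).
Branched-chain aliphatic residues here: Ile3 (1).
The two groups share no amino acid, so total = 1 + 1 = 2.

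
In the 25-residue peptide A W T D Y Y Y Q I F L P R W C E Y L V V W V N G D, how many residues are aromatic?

F, W, and Y each carry an aromatic ring on the side chain.
Matching residues: W2, Y5, Y6, Y7, F10, W14, Y17, W21.

8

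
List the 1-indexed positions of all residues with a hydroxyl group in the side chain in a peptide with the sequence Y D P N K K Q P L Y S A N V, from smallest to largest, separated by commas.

S, T, and Y are the three residues with a side-chain hydroxyl.
Matching residues: Y1, Y10, S11.

1, 10, 11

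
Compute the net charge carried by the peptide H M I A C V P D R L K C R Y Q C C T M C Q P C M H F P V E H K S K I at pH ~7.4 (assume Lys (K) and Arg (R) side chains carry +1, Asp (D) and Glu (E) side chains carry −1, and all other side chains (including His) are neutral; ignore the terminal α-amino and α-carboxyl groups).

Positive (K, R): R9, K11, R13, K31, K33 → +5.
Negative (D, E): D8, E29 → −2.
Net charge = (+5) + (−2) = +3.

+3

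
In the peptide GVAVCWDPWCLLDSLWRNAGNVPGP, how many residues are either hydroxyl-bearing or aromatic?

Hydroxyl-bearing: S, T, Y. Aromatic: F, W, Y.
Hydroxyl-bearing residues here: S14 (1).
Aromatic residues here: W6, W9, W16 (3).
(Y belongs to both groups, but none appear in this sequence.) Total = 1 + 3 = 4.

4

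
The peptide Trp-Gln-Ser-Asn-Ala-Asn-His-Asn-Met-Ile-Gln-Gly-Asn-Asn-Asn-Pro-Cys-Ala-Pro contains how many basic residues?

1

Lysine (K), arginine (R), and histidine (H) have basic, nitrogen-containing side chains.
Matching residues: His7.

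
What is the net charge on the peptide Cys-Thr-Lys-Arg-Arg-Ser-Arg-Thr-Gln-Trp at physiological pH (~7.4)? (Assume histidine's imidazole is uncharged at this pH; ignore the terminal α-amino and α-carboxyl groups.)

+4

Near pH 7.4, K and R contribute +1 each, D and E contribute −1 each, and every other side chain (His included, as stated) is uncharged.
Positive (K, R): Lys3, Arg4, Arg5, Arg7 → +4.
Negative (D, E): none → −0.
Net charge = (+4) + (−0) = +4.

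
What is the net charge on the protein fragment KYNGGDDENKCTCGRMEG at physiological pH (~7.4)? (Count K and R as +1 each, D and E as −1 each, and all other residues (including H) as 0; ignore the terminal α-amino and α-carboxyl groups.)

-1

Positive (K, R): K1, K10, R15 → +3.
Negative (D, E): D6, D7, E8, E17 → −4.
Net charge = (+3) + (−4) = −1.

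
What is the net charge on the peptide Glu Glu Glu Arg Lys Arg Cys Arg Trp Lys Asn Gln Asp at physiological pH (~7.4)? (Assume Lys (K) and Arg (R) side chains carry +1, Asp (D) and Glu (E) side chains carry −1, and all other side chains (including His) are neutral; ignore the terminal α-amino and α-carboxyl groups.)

Positive (K, R): Arg4, Lys5, Arg6, Arg8, Lys10 → +5.
Negative (D, E): Glu1, Glu2, Glu3, Asp13 → −4.
Net charge = (+5) + (−4) = +1.

+1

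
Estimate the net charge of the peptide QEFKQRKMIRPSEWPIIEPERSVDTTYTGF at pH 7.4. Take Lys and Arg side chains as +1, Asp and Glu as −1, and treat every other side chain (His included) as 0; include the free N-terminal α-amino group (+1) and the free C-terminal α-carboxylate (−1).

Positive (K, R): K4, R6, K7, R10, R21 → +5.
Negative (D, E): E2, E13, E18, E20, D24 → −5.
The N-terminus (+1) and C-terminus (−1) cancel.
Net charge = (+5) + (−5) = 0.

0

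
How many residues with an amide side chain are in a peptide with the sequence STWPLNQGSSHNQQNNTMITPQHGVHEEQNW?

Asparagine (N) and glutamine (Q) have uncharged amide side chains.
Matching residues: N6, Q7, N12, Q13, Q14, N15, N16, Q22, Q29, N30.

10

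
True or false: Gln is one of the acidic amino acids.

The acidic residues are Asp (D) and Glu (E), whose side chains end in a carboxylate group.
Glutamine is not in this group.

False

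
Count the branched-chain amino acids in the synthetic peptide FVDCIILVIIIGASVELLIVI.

Valine (V), leucine (L), and isoleucine (I) are the branched-chain amino acids.
Matching residues: V2, I5, I6, L7, V8, I9, I10, I11, V15, L17, L18, I19, V20, I21.

14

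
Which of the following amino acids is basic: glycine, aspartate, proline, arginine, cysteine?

The basic amino acids are Lys (K), Arg (R), and His (H).
Of the listed options, only arginine belongs to this group.

arginine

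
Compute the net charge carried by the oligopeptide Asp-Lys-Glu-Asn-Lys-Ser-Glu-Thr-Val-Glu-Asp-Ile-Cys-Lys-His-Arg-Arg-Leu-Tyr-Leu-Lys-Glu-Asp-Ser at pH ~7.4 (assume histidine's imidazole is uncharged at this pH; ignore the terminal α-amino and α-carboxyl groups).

-1

The side chains ionized at physiological pH are Lys/Arg (+1) and Asp/Glu (−1); with His treated as neutral, nothing else contributes.
Positive (K, R): Lys2, Lys5, Lys14, Arg16, Arg17, Lys21 → +6.
Negative (D, E): Asp1, Glu3, Glu7, Glu10, Asp11, Glu22, Asp23 → −7.
Net charge = (+6) + (−7) = −1.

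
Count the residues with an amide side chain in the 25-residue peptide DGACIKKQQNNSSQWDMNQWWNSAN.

Only N (asparagine) and Q (glutamine) carry a side-chain carboxamide.
Matching residues: Q8, Q9, N10, N11, Q14, N18, Q19, N22, N25.

9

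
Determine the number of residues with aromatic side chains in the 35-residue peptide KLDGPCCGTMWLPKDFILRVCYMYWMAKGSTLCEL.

The aromatic amino acids are Phe (F, benzyl), Trp (W, indole), and Tyr (Y, phenol).
Matching residues: W11, F16, Y22, Y24, W25.

5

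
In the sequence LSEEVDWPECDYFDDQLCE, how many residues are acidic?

8

Only D (aspartate) and E (glutamate) carry a side-chain carboxylic acid.
Matching residues: E3, E4, D6, E9, D11, D14, D15, E19.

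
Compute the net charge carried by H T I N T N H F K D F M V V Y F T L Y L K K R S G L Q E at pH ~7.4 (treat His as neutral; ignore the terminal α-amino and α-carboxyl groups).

Near pH 7.4, K and R contribute +1 each, D and E contribute −1 each, and every other side chain (His included, as stated) is uncharged.
Positive (K, R): K9, K21, K22, R23 → +4.
Negative (D, E): D10, E28 → −2.
Net charge = (+4) + (−2) = +2.

+2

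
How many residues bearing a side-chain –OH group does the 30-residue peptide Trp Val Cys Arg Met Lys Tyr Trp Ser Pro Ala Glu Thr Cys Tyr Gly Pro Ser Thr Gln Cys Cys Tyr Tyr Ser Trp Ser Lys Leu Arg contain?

Serine (S), threonine (T), and tyrosine (Y) each carry a hydroxyl group on the side chain.
Matching residues: Tyr7, Ser9, Thr13, Tyr15, Ser18, Thr19, Tyr23, Tyr24, Ser25, Ser27.

10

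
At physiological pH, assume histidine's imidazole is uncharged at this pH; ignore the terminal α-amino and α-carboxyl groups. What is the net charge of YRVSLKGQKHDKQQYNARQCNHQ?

+4

At pH ~7.4 the Lys and Arg side chains are protonated (+1), the Asp and Glu side chains are deprotonated (−1), and with His taken as neutral all other side chains carry no charge.
Positive (K, R): R2, K6, K9, K12, R18 → +5.
Negative (D, E): D11 → −1.
Net charge = (+5) + (−1) = +4.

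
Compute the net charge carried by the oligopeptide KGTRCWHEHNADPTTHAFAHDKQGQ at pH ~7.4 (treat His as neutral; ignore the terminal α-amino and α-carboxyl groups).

0

Near pH 7.4, K and R contribute +1 each, D and E contribute −1 each, and every other side chain (His included, as stated) is uncharged.
Positive (K, R): K1, R4, K22 → +3.
Negative (D, E): E8, D12, D21 → −3.
Net charge = (+3) + (−3) = 0.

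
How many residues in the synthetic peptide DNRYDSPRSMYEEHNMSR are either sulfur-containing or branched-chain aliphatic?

Sulfur-containing: C, M. Branched-chain aliphatic: I, L, V.
Sulfur-containing residues here: M10, M16 (2).
Branched-chain aliphatic residues here: none (0).
The two groups share no amino acid, so total = 2 + 0 = 2.

2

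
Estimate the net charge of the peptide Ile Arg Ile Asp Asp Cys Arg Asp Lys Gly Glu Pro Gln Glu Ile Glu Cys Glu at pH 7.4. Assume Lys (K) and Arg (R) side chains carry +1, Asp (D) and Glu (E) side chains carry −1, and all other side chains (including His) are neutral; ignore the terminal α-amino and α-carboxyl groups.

Positive (K, R): Arg2, Arg7, Lys9 → +3.
Negative (D, E): Asp4, Asp5, Asp8, Glu11, Glu14, Glu16, Glu18 → −7.
Net charge = (+3) + (−7) = −4.

-4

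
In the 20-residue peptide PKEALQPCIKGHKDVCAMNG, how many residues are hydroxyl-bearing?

S, T, and Y are the three residues with a side-chain hydroxyl.
None of the 20 residues belong to this group.

0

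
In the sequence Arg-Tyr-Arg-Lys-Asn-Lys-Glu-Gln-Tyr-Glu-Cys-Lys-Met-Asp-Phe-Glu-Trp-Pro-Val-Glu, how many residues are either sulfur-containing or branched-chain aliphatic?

3

Sulfur-containing: C, M. Branched-chain aliphatic: I, L, V.
Sulfur-containing residues here: Cys11, Met13 (2).
Branched-chain aliphatic residues here: Val19 (1).
The two groups share no amino acid, so total = 2 + 1 = 3.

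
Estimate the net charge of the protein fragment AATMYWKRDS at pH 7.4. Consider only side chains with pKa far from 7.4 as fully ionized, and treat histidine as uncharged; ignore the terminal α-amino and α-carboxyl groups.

Near pH 7.4, K and R contribute +1 each, D and E contribute −1 each, and every other side chain (His included, as stated) is uncharged.
Positive (K, R): K7, R8 → +2.
Negative (D, E): D9 → −1.
Net charge = (+2) + (−1) = +1.

+1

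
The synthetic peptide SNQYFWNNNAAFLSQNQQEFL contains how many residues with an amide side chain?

9

Asparagine (N) and glutamine (Q) have uncharged amide side chains.
Matching residues: N2, Q3, N7, N8, N9, Q15, N16, Q17, Q18.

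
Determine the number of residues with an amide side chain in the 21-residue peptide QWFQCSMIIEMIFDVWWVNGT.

3

The amide-side-chain residues are Asn (N) and Gln (Q).
Matching residues: Q1, Q4, N19.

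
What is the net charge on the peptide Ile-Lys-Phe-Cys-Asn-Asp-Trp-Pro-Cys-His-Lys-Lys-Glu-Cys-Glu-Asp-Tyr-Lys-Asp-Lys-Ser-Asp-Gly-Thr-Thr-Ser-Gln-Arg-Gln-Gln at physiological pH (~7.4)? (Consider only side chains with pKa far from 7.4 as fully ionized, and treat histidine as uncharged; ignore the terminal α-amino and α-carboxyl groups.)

0

At pH ~7.4 the Lys and Arg side chains are protonated (+1), the Asp and Glu side chains are deprotonated (−1), and with His taken as neutral all other side chains carry no charge.
Positive (K, R): Lys2, Lys11, Lys12, Lys18, Lys20, Arg28 → +6.
Negative (D, E): Asp6, Glu13, Glu15, Asp16, Asp19, Asp22 → −6.
Net charge = (+6) + (−6) = 0.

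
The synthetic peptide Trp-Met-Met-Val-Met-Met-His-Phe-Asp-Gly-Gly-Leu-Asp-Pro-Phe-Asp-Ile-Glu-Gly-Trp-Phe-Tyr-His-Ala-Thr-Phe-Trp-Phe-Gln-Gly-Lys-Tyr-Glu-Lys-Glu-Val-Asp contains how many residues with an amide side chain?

Only N (asparagine) and Q (glutamine) carry a side-chain carboxamide.
Matching residues: Gln29.

1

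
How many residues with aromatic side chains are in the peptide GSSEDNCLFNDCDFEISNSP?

2

Phenylalanine (F), tryptophan (W), and tyrosine (Y) have aromatic ring side chains.
Matching residues: F9, F14.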